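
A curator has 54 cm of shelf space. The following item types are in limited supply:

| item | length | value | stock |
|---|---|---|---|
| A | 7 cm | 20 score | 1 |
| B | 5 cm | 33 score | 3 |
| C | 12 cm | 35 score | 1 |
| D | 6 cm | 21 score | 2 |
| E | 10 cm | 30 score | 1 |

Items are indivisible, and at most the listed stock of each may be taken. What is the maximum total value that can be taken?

206 score

Best selections within length 54 and stock limits:
- 3×B + 1×C + 2×D + 1×E: length 49, value 206
- 1×A + 3×B + 1×C + 1×D + 1×E: length 50, value 205
- 1×A + 3×B + 1×C + 2×D: length 46, value 196
Best: 206 score.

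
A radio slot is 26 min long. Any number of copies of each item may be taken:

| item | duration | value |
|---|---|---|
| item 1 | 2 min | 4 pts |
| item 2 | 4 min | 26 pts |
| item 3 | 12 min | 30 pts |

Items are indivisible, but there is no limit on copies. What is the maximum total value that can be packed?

Best value-per-unit is item 2 at 26/4; filling with it alone gives 6×26 = 156.
Optimal mix: 1×item 1 + 6×item 2 → duration 26, value 160.

160 pts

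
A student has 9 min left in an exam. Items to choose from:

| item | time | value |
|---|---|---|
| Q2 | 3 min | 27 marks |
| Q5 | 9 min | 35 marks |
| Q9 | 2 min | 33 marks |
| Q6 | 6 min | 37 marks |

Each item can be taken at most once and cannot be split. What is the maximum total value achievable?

70 marks

Check high-value combinations within 9 min:
- Q9+Q6: time 2+6=8, value 33+37=70
- Q2+Q6: time 3+6=9, value 27+37=64
- Q2+Q9: time 3+2=5, value 27+33=60
- Q6: time 6, value 37
- Q5: time 9, value 35
Best: 70 marks.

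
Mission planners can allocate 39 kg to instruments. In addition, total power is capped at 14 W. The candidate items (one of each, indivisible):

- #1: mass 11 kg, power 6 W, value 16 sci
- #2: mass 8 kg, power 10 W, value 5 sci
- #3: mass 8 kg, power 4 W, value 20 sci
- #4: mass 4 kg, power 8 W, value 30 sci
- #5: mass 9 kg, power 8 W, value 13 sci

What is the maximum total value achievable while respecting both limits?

Feasible sets respecting both limits:
- #3+#4: mass 12, power 12, value 50
- #1+#4: mass 15, power 14, value 46
- #1+#3: mass 19, power 10, value 36
- #3+#5: mass 17, power 12, value 33
Best: 50 sci.

50 sci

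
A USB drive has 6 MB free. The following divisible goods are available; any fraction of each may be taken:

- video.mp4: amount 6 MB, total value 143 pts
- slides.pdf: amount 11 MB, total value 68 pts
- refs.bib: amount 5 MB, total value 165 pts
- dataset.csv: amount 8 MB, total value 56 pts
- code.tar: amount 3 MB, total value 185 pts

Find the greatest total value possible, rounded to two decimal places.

Take in order of value per unit:
- code.tar (185/3 per unit): all 3 → value 185, running total 185.00
- refs.bib (165/5 per unit): 3 of 5 → value 3×165/5 = 99.0000, running total 284.00
Total 284.00.

284.00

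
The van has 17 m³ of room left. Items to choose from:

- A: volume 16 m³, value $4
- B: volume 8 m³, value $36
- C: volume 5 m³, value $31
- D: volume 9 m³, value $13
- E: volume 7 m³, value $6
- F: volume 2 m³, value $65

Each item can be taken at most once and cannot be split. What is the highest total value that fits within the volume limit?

$132

This is a 0/1 knapsack; check combinations near the capacity.
- B+C+F: volume 8+5+2=15, value 36+31+65=132
- C+D+F: volume 5+9+2=16, value 31+13+65=109
- B+E+F: volume 8+7+2=17, value 36+6+65=107
- C+E+F: volume 5+7+2=14, value 31+6+65=102
Best: $132.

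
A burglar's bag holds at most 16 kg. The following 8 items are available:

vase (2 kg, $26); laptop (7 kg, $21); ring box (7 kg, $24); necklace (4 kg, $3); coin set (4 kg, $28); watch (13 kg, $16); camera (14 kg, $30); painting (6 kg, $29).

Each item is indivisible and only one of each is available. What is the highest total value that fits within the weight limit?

This is a 0/1 knapsack; check combinations near the capacity.
- vase+necklace+coin set+painting: weight 2+4+4+6=16, value 26+3+28+29=86
- vase+coin set+painting: weight 2+4+6=12, value 26+28+29=83
- vase+ring box+painting: weight 2+7+6=15, value 26+24+29=79
- vase+ring box+coin set: weight 2+7+4=13, value 26+24+28=78
Best: $86.

$86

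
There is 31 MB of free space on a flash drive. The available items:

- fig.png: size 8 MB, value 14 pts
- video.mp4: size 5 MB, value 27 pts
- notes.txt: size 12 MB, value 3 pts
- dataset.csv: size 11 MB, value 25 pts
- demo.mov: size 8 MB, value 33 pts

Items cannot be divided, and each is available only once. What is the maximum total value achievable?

85 pts

This is a 0/1 knapsack; check combinations near the capacity.
- video.mp4+dataset.csv+demo.mov: size 5+11+8=24, value 27+25+33=85
- fig.png+video.mp4+demo.mov: size 8+5+8=21, value 14+27+33=74
- fig.png+dataset.csv+demo.mov: size 8+11+8=27, value 14+25+33=72
- fig.png+video.mp4+dataset.csv: size 8+5+11=24, value 14+27+25=66
Best: 85 pts.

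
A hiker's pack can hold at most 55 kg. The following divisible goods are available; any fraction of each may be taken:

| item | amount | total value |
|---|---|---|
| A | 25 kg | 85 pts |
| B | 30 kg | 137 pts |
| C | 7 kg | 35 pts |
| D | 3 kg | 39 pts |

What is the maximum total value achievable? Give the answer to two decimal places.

262.00

Take in order of value per unit:
- D (39/3 per unit): all 3 → value 39, running total 39.00
- C (35/7 per unit): all 7 → value 35, running total 74.00
- B (137/30 per unit): all 30 → value 137, running total 211.00
- A (85/25 per unit): 15 of 25 → value 15×85/25 = 51.0000, running total 262.00
Total 262.00.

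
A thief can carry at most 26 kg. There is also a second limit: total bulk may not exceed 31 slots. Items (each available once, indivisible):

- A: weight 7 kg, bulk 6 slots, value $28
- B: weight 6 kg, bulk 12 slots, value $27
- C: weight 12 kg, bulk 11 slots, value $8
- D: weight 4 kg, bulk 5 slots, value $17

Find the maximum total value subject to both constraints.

$72

Feasible sets respecting both limits:
- A+B+D: weight 17, bulk 23, value 72
- A+B+C: weight 25, bulk 29, value 63
- A+B: weight 13, bulk 18, value 55
- A+C+D: weight 23, bulk 22, value 53
Best: $72.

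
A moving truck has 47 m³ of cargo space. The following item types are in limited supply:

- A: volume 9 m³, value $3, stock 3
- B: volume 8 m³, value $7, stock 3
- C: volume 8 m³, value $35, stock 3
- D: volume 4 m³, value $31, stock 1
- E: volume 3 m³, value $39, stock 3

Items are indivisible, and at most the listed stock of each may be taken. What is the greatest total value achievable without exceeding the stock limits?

Best selections within volume 47 and stock limits:
- 1×B + 3×C + 1×D + 3×E: volume 45, value 260
- 1×A + 3×C + 1×D + 3×E: volume 46, value 256
Best: $260.

$260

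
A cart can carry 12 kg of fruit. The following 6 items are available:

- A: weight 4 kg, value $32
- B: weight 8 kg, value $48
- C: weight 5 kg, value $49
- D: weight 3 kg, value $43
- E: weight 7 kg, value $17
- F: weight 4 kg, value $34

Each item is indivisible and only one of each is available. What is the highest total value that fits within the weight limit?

Check high-value combinations within 12 kg:
- C+D+F: weight 5+3+4=12, value 49+43+34=126
- A+C+D: weight 4+5+3=12, value 32+49+43=124
- A+D+F: weight 4+3+4=11, value 32+43+34=109
Best: $126.

$126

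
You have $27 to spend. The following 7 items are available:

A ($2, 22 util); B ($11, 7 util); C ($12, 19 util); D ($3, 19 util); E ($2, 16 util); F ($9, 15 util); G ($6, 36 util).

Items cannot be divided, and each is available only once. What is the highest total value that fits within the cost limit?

112 util

Check high-value combinations within $27:
- A+C+D+E+G: cost 2+12+3+2+6=25, value 22+19+19+16+36=112
- A+D+E+F+G: cost 2+3+2+9+6=22, value 22+19+16+15+36=108
- A+B+D+E+G: cost 2+11+3+2+6=24, value 22+7+19+16+36=100
- A+C+D+G: cost 2+12+3+6=23, value 22+19+19+36=96
Best: 112 util.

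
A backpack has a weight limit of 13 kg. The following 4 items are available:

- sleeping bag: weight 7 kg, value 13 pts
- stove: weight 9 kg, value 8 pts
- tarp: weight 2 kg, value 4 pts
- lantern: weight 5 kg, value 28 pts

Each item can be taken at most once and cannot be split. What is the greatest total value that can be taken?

Check high-value combinations within 13 kg:
- sleeping bag+lantern: weight 7+5=12, value 13+28=41
- tarp+lantern: weight 2+5=7, value 4+28=32
- lantern: weight 5, value 28
- sleeping bag+tarp: weight 7+2=9, value 13+4=17
- sleeping bag: weight 7, value 13
Best: 41 pts.

41 pts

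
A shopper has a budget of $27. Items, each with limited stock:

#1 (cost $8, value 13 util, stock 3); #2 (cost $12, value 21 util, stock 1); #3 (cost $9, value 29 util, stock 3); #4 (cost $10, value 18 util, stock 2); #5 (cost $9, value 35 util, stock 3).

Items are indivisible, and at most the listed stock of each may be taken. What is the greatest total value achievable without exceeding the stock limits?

Best selections within cost 27 and stock limits:
- 3×#5: cost 27, value 105
- 1×#3 + 2×#5: cost 27, value 99
Best: 105 util.

105 util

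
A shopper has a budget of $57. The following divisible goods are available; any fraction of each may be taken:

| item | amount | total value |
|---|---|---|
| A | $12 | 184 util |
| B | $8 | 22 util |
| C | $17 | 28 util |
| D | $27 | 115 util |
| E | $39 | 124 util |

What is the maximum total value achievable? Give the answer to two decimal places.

356.23

Take in order of value per unit:
- A (184/12 per unit): all 12 → value 184, running total 184.00
- D (115/27 per unit): all 27 → value 115, running total 299.00
- E (124/39 per unit): 18 of 39 → value 18×124/39 = 57.2308, running total 356.23
Total 356.23.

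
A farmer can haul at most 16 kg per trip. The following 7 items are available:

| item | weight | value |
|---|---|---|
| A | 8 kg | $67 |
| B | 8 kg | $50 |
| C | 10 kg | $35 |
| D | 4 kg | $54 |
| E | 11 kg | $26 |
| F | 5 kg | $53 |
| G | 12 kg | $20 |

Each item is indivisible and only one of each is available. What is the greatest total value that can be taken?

This is a 0/1 knapsack; check combinations near the capacity.
- A+D: weight 8+4=12, value 67+54=121
- A+F: weight 8+5=13, value 67+53=120
- A+B: weight 8+8=16, value 67+50=117
Best: $121.

$121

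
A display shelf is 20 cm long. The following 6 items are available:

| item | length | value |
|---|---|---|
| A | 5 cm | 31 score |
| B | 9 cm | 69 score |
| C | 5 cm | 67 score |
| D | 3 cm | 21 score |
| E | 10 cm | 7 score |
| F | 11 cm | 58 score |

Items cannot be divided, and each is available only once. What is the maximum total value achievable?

This is a 0/1 knapsack; check combinations near the capacity.
- A+B+C: length 5+9+5=19, value 31+69+67=167
- B+C+D: length 9+5+3=17, value 69+67+21=157
- C+D+F: length 5+3+11=19, value 67+21+58=146
Best: 167 score.

167 score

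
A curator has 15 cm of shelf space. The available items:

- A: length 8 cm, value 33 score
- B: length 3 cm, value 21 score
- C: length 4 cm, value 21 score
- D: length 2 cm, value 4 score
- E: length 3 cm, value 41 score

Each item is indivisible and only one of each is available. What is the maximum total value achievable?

95 score

Check high-value combinations within 15 cm:
- A+B+E: length 8+3+3=14, value 33+21+41=95
- A+C+E: length 8+4+3=15, value 33+21+41=95
- B+C+D+E: length 3+4+2+3=12, value 21+21+4+41=87
- B+C+E: length 3+4+3=10, value 21+21+41=83
Best: 95 score.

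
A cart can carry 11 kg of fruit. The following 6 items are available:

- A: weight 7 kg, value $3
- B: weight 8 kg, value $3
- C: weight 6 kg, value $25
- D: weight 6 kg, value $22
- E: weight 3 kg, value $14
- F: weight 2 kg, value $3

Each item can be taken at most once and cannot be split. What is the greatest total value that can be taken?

Check high-value combinations within 11 kg:
- C+E+F: weight 6+3+2=11, value 25+14+3=42
- C+E: weight 6+3=9, value 25+14=39
- D+E+F: weight 6+3+2=11, value 22+14+3=39
- D+E: weight 6+3=9, value 22+14=36
Best: $42.

$42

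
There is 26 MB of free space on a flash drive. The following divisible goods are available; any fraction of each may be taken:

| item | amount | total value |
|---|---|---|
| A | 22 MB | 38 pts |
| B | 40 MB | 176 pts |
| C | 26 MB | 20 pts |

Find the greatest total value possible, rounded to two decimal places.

114.40

Take in order of value per unit:
- B (176/40 per unit): 26 of 40 → value 26×176/40 = 114.4000, running total 114.40
Total 114.40.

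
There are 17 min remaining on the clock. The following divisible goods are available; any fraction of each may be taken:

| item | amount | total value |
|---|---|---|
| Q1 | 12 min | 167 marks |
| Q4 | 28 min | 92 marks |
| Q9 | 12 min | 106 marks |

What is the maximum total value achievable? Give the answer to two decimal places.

211.17

Take in order of value per unit:
- Q1 (167/12 per unit): all 12 → value 167, running total 167.00
- Q9 (106/12 per unit): 5 of 12 → value 5×106/12 = 44.1667, running total 211.17
Total 211.17.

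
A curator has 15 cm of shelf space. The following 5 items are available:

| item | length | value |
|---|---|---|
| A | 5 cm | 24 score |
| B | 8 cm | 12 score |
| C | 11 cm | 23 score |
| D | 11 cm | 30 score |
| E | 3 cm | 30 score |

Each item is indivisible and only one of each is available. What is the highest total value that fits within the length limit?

This is a 0/1 knapsack; check combinations near the capacity.
- D+E: length 11+3=14, value 30+30=60
- A+E: length 5+3=8, value 24+30=54
- C+E: length 11+3=14, value 23+30=53
- B+E: length 8+3=11, value 12+30=42
- A+B: length 5+8=13, value 24+12=36
Best: 60 score.

60 score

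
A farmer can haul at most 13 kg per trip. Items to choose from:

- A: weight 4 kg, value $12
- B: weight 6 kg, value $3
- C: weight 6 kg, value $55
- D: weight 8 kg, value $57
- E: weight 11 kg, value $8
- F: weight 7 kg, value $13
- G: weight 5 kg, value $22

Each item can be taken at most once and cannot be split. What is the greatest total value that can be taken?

$79

Check high-value combinations within 13 kg:
- D+G: weight 8+5=13, value 57+22=79
- C+G: weight 6+5=11, value 55+22=77
- A+D: weight 4+8=12, value 12+57=69
Best: $79.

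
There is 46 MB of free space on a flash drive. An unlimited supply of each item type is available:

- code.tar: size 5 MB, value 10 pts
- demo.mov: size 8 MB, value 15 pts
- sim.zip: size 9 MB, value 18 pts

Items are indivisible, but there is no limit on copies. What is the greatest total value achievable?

92 pts

Best value-per-unit is code.tar at 10/5; filling with it alone gives 9×10 = 90.
Optimal mix: 2×code.tar + 4×sim.zip → size 46, value 92.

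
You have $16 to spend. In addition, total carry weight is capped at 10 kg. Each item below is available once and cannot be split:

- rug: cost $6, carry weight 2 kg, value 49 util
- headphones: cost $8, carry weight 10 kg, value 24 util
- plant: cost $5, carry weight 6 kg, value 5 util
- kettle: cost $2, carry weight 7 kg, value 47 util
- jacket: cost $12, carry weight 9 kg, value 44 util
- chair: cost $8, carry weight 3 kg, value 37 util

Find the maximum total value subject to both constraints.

96 util

Feasible sets respecting both limits:
- rug+kettle: cost 8, carry weight 9, value 96
- rug+chair: cost 14, carry weight 5, value 86
- kettle+chair: cost 10, carry weight 10, value 84
- rug+plant: cost 11, carry weight 8, value 54
Best: 96 util.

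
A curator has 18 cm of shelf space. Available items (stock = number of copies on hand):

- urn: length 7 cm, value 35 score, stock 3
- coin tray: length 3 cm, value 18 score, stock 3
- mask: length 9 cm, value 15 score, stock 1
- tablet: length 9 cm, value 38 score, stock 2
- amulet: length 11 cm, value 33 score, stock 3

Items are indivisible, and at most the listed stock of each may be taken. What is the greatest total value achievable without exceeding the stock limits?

Top feasible selections:
- 3×coin tray + 1×tablet: length 18, value 92
- 1×urn + 3×coin tray: length 16, value 89
- 2×urn + 1×coin tray: length 17, value 88
- 2×tablet: length 18, value 76
Best: 92 score.

92 score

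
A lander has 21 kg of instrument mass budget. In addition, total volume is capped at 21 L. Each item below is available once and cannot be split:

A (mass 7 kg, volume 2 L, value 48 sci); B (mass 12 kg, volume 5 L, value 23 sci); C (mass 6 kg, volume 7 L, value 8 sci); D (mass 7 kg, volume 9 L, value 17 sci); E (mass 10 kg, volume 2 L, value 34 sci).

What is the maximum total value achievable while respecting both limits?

Feasible sets respecting both limits:
- A+E: mass 17, volume 4, value 82
- A+C+D: mass 20, volume 18, value 73
- A+B: mass 19, volume 7, value 71
- A+D: mass 14, volume 11, value 65
Best: 82 sci.

82 sci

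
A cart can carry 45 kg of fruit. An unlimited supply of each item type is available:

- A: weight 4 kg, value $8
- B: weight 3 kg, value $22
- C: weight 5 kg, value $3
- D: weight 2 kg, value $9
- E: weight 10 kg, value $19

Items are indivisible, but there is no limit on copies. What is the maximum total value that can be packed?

$330

Best value-per-unit is B at 22/3, and filling with it alone uses weight 15×3=45. No mix of the others beats 15×22 = 330.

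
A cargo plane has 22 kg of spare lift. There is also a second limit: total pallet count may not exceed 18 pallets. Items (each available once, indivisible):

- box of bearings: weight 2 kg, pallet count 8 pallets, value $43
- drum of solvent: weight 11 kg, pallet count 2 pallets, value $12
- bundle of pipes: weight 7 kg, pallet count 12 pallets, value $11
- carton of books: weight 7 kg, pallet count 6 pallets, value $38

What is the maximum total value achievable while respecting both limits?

Feasible sets respecting both limits:
- box of bearings+drum of solvent+carton of books: weight 20, pallet count 16, value 93
- box of bearings+carton of books: weight 9, pallet count 14, value 81
- box of bearings+drum of solvent: weight 13, pallet count 10, value 55
Best: $93.

$93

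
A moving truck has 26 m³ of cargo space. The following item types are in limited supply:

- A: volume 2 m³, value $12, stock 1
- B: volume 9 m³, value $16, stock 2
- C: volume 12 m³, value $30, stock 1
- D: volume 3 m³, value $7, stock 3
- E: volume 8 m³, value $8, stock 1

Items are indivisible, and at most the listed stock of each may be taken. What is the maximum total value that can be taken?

Top feasible selections:
- 1×A + 1×B + 1×C + 1×D: volume 26, value 65
- 1×A + 1×C + 3×D: volume 23, value 63
Best: $65.

$65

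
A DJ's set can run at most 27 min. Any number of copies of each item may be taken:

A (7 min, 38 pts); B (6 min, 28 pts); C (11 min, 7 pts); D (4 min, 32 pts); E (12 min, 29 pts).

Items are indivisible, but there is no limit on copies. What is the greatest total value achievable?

Best value-per-unit is D at 32/4; filling with it alone gives 6×32 = 192.
Optimal mix: 1×A + 5×D → duration 27, value 198.

198 pts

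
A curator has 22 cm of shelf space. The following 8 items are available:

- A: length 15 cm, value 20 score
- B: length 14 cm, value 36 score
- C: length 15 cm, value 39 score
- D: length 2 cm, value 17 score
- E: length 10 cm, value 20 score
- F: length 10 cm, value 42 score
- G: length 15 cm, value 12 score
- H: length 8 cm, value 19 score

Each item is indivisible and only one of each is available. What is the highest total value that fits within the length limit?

79 score

This is a 0/1 knapsack; check combinations near the capacity.
- D+E+F: length 2+10+10=22, value 17+20+42=79
- D+F+H: length 2+10+8=20, value 17+42+19=78
- E+F: length 10+10=20, value 20+42=62
- F+H: length 10+8=18, value 42+19=61
- D+F: length 2+10=12, value 17+42=59
Best: 79 score.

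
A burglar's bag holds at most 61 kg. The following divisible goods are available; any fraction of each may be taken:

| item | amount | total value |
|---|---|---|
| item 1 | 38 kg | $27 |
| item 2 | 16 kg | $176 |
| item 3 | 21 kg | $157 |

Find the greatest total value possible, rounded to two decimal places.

350.05

Take in order of value per unit:
- item 2 (176/16 per unit): all 16 → value 176, running total 176.00
- item 3 (157/21 per unit): all 21 → value 157, running total 333.00
- item 1 (27/38 per unit): 24 of 38 → value 24×27/38 = 17.0526, running total 350.05
Total 350.05.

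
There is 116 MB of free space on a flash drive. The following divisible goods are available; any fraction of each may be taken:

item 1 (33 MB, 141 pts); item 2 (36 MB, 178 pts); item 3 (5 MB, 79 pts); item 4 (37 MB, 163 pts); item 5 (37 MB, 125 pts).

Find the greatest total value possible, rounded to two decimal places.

Take in order of value per unit:
- item 3 (79/5 per unit): all 5 → value 79, running total 79.00
- item 2 (178/36 per unit): all 36 → value 178, running total 257.00
- item 4 (163/37 per unit): all 37 → value 163, running total 420.00
- item 1 (141/33 per unit): all 33 → value 141, running total 561.00
- item 5 (125/37 per unit): 5 of 37 → value 5×125/37 = 16.8919, running total 577.89
Total 577.89.

577.89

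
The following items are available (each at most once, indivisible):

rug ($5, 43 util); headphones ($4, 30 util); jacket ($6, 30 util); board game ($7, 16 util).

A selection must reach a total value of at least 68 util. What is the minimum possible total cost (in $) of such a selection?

Subsets with value ≥ 68, sorted by total cost:
- rug+headphones: cost 9, value 73
- rug+jacket: cost 11, value 73
Minimum cost: 9 $.

9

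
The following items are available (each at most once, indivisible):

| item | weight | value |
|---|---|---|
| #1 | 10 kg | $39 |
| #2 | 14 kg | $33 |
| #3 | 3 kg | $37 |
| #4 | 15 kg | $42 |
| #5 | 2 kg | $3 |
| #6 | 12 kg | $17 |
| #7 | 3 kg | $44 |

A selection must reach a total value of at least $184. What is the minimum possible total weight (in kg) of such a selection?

45

Subsets with value ≥ 184, sorted by total weight:
- #1+#2+#3+#4+#7: weight 45, value 195
- #1+#2+#3+#4+#5+#7: weight 47, value 198
Minimum weight: 45 kg.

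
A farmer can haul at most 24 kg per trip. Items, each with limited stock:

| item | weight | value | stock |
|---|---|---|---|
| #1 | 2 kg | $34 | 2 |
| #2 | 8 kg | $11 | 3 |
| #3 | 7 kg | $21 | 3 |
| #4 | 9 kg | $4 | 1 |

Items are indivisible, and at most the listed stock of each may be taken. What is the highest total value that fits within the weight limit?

$110

Best selections within weight 24 and stock limits:
- 2×#1 + 2×#3: weight 18, value 110
- 2×#1 + 1×#2 + 1×#3: weight 19, value 100
Best: $110.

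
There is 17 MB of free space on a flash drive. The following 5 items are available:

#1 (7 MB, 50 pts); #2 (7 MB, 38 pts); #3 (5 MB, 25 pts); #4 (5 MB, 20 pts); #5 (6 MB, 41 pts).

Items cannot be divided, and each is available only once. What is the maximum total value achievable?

Check high-value combinations within 17 MB:
- #1+#3+#4: size 7+5+5=17, value 50+25+20=95
- #1+#5: size 7+6=13, value 50+41=91
- #1+#2: size 7+7=14, value 50+38=88
Best: 95 pts.

95 pts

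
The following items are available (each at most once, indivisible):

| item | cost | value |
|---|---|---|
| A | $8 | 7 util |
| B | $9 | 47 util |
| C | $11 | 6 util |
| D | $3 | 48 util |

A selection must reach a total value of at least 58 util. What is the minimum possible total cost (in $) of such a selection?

Subsets with value ≥ 58, sorted by total cost:
- B+D: cost 12, value 95
- A+B+D: cost 20, value 102
- A+C+D: cost 22, value 61
Minimum cost: 12 $.

12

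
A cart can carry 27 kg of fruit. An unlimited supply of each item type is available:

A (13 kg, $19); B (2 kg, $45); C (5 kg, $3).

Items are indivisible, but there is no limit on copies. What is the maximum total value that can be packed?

Best value-per-unit is B at 45/2, and filling with it alone uses weight 13×2=26. No mix of the others beats 13×45 = 585.

$585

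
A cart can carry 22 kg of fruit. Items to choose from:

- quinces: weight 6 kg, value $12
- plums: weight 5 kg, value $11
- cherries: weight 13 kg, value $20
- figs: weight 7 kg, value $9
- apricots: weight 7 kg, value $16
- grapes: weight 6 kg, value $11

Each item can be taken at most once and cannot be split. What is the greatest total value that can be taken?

Check high-value combinations within 22 kg:
- quinces+plums+apricots: weight 6+5+7=18, value 12+11+16=39
- quinces+apricots+grapes: weight 6+7+6=19, value 12+16+11=39
- plums+apricots+grapes: weight 5+7+6=18, value 11+16+11=38
Best: $39.

$39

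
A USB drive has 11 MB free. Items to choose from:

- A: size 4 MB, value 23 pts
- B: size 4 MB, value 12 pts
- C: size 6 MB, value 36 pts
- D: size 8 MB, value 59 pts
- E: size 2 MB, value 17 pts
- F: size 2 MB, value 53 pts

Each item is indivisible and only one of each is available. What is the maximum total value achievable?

112 pts

Check high-value combinations within 11 MB:
- D+F: size 8+2=10, value 59+53=112
- C+E+F: size 6+2+2=10, value 36+17+53=106
- A+E+F: size 4+2+2=8, value 23+17+53=93
- C+F: size 6+2=8, value 36+53=89
Best: 112 pts.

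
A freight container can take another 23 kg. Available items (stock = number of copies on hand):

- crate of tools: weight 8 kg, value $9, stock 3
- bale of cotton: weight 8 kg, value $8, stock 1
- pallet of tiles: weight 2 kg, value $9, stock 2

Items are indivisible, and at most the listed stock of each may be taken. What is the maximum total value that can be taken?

$36

Top feasible selections:
- 2×crate of tools + 2×pallet of tiles: weight 20, value 36
- 1×crate of tools + 1×bale of cotton + 2×pallet of tiles: weight 20, value 35
- 1×crate of tools + 2×pallet of tiles: weight 12, value 27
Best: $36.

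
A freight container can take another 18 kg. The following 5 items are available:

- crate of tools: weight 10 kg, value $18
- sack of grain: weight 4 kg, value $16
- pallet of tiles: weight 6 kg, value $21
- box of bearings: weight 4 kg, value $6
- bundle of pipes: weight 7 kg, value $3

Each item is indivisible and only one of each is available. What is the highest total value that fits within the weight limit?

Check high-value combinations within 18 kg:
- sack of grain+pallet of tiles+box of bearings: weight 4+6+4=14, value 16+21+6=43
- sack of grain+pallet of tiles+bundle of pipes: weight 4+6+7=17, value 16+21+3=40
- crate of tools+sack of grain+box of bearings: weight 10+4+4=18, value 18+16+6=40
Best: $43.

$43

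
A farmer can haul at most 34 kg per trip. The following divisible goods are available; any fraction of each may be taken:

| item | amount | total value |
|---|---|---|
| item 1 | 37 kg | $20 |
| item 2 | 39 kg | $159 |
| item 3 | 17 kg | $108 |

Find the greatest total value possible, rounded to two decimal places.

177.31

Take in order of value per unit:
- item 3 (108/17 per unit): all 17 → value 108, running total 108.00
- item 2 (159/39 per unit): 17 of 39 → value 17×159/39 = 69.3077, running total 177.31
Total 177.31.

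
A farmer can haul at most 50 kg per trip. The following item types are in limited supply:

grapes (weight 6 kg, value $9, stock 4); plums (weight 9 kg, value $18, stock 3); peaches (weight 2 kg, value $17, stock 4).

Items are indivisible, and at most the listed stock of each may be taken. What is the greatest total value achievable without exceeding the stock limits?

$140

Top feasible selections:
- 2×grapes + 3×plums + 4×peaches: weight 47, value 140
- 4×grapes + 2×plums + 4×peaches: weight 50, value 140
- 1×grapes + 3×plums + 4×peaches: weight 41, value 131
- 3×grapes + 2×plums + 4×peaches: weight 44, value 131
Best: $140.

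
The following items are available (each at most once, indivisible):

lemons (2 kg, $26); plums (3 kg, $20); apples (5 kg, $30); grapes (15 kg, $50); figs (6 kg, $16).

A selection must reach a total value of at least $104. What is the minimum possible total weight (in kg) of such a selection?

Subsets with value ≥ 104, sorted by total weight:
- lemons+apples+grapes: weight 22, value 106
- lemons+plums+apples+grapes: weight 25, value 126
- lemons+plums+grapes+figs: weight 26, value 112
- lemons+apples+grapes+figs: weight 28, value 122
Minimum weight: 22 kg.

22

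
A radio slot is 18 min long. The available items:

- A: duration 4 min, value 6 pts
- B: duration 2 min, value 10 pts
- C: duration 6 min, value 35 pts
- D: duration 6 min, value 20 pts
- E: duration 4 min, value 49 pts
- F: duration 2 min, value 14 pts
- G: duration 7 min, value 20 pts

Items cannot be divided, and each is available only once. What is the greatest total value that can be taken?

118 pts

This is a 0/1 knapsack; check combinations near the capacity.
- C+D+E+F: duration 6+6+4+2=18, value 35+20+49+14=118
- B+C+D+E: duration 2+6+6+4=18, value 10+35+20+49=114
- A+B+C+E+F: duration 4+2+6+4+2=18, value 6+10+35+49+14=114
- B+C+E+F: duration 2+6+4+2=14, value 10+35+49+14=108
Best: 118 pts.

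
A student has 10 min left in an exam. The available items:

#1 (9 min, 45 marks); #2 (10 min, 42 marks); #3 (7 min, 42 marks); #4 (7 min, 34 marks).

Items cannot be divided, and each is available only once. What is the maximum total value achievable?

This is a 0/1 knapsack; check combinations near the capacity.
- #1: time 9, value 45
- #3: time 7, value 42
- #2: time 10, value 42
- #4: time 7, value 34
Best: 45 marks.

45 marks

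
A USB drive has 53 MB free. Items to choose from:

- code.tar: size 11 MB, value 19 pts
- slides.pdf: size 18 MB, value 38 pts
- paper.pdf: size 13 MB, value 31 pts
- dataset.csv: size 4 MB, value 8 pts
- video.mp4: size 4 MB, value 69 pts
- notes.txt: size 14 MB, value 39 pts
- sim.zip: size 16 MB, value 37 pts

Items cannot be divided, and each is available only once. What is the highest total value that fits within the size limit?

185 pts

Check high-value combinations within 53 MB:
- slides.pdf+paper.pdf+dataset.csv+video.mp4+notes.txt: size 18+13+4+4+14=53, value 38+31+8+69+39=185
- paper.pdf+dataset.csv+video.mp4+notes.txt+sim.zip: size 13+4+4+14+16=51, value 31+8+69+39+37=184
- slides.pdf+video.mp4+notes.txt+sim.zip: size 18+4+14+16=52, value 38+69+39+37=183
- slides.pdf+paper.pdf+video.mp4+notes.txt: size 18+13+4+14=49, value 38+31+69+39=177
Best: 185 pts.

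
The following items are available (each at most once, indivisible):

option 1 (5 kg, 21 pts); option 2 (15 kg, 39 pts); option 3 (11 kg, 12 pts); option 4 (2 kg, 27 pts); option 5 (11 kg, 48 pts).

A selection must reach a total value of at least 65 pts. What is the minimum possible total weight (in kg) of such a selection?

Subsets with value ≥ 65, sorted by total weight:
- option 4+option 5: weight 13, value 75
- option 1+option 5: weight 16, value 69
Minimum weight: 13 kg.

13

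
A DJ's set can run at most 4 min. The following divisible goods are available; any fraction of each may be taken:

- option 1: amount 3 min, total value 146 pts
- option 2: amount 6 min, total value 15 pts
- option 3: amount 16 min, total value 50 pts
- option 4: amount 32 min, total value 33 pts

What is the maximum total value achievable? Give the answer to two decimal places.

149.13

Take in order of value per unit:
- option 1 (146/3 per unit): all 3 → value 146, running total 146.00
- option 3 (50/16 per unit): 1 of 16 → value 1×50/16 = 3.1250, running total 149.13
Total 149.13.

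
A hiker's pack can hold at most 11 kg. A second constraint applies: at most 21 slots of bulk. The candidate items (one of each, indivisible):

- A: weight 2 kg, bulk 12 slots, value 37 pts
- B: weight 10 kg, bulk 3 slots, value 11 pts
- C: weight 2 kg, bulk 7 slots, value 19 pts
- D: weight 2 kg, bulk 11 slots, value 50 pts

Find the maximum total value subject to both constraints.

69 pts

Feasible sets respecting both limits:
- C+D: weight 4, bulk 18, value 69
- A+C: weight 4, bulk 19, value 56
- D: weight 2, bulk 11, value 50
Best: 69 pts.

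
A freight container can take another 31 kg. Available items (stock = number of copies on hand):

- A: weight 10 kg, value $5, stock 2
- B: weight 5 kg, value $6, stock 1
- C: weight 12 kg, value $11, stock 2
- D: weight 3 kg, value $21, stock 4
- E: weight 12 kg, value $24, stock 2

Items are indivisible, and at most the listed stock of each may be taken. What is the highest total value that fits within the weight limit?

$114

Best selections within weight 31 and stock limits:
- 1×B + 4×D + 1×E: weight 29, value 114
- 4×D + 1×E: weight 24, value 108
- 1×B + 1×C + 4×D: weight 29, value 101
Best: $114.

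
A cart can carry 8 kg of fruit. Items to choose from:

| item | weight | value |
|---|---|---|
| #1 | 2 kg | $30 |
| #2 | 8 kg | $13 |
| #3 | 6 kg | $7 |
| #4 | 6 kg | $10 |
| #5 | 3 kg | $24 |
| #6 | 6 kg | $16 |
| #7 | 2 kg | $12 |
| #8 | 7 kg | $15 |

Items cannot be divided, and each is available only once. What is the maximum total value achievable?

Check high-value combinations within 8 kg:
- #1+#5+#7: weight 2+3+2=7, value 30+24+12=66
- #1+#5: weight 2+3=5, value 30+24=54
- #1+#6: weight 2+6=8, value 30+16=46
- #1+#7: weight 2+2=4, value 30+12=42
Best: $66.

$66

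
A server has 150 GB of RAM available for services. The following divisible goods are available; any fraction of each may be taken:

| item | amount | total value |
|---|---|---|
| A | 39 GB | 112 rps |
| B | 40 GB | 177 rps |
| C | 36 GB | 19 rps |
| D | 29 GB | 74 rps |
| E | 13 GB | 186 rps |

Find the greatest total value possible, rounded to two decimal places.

Take in order of value per unit:
- E (186/13 per unit): all 13 → value 186, running total 186.00
- B (177/40 per unit): all 40 → value 177, running total 363.00
- A (112/39 per unit): all 39 → value 112, running total 475.00
- D (74/29 per unit): all 29 → value 74, running total 549.00
- C (19/36 per unit): 29 of 36 → value 29×19/36 = 15.3056, running total 564.31
Total 564.31.

564.31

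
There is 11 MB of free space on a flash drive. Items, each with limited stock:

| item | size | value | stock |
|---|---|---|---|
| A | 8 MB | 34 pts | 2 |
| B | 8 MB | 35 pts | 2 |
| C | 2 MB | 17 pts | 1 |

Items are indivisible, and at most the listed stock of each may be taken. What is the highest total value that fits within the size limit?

52 pts

Top feasible selections:
- 1×B + 1×C: size 10, value 52
- 1×A + 1×C: size 10, value 51
- 1×B: size 8, value 35
Best: 52 pts.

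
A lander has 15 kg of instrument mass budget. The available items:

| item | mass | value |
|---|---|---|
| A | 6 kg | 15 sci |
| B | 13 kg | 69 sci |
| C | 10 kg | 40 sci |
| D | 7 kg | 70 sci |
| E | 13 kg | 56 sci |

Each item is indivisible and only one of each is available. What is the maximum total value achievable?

85 sci

Check high-value combinations within 15 kg:
- A+D: mass 6+7=13, value 15+70=85
- D: mass 7, value 70
- B: mass 13, value 69
- E: mass 13, value 56
- C: mass 10, value 40
Best: 85 sci.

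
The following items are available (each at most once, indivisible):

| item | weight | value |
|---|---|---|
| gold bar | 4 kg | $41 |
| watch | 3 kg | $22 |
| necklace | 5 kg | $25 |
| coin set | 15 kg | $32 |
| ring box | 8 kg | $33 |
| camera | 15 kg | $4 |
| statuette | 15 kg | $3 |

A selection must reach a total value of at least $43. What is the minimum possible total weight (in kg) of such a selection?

Subsets with value ≥ 43, sorted by total weight:
- gold bar+watch: weight 7, value 63
- watch+necklace: weight 8, value 47
- gold bar+necklace: weight 9, value 66
Minimum weight: 7 kg.

7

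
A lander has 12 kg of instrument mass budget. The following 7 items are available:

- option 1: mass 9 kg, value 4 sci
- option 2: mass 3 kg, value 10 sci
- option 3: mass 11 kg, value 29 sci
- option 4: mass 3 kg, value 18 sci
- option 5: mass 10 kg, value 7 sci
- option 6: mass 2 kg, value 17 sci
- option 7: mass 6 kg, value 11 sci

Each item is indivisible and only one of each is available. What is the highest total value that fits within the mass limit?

46 sci

Check high-value combinations within 12 kg:
- option 4+option 6+option 7: mass 3+2+6=11, value 18+17+11=46
- option 2+option 4+option 6: mass 3+3+2=8, value 10+18+17=45
- option 2+option 4+option 7: mass 3+3+6=12, value 10+18+11=39
- option 2+option 6+option 7: mass 3+2+6=11, value 10+17+11=38
Best: 46 sci.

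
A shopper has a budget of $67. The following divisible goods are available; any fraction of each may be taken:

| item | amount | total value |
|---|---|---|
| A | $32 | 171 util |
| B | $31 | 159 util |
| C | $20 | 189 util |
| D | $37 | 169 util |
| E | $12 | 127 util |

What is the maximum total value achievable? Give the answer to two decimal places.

Take in order of value per unit:
- E (127/12 per unit): all 12 → value 127, running total 127.00
- C (189/20 per unit): all 20 → value 189, running total 316.00
- A (171/32 per unit): all 32 → value 171, running total 487.00
- B (159/31 per unit): 3 of 31 → value 3×159/31 = 15.3871, running total 502.39
Total 502.39.

502.39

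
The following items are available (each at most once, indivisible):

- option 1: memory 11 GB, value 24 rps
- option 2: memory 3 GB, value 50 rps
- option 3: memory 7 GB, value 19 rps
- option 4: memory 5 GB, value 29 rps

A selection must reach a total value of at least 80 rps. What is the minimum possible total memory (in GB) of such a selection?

Subsets with value ≥ 80, sorted by total memory:
- option 2+option 3+option 4: memory 15, value 98
- option 1+option 2+option 4: memory 19, value 103
- option 1+option 2+option 3: memory 21, value 93
Minimum memory: 15 GB.

15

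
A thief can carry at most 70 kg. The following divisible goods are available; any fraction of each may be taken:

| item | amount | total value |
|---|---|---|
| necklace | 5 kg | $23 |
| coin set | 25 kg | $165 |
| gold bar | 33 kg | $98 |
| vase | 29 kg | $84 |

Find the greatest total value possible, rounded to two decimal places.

306.28

Take in order of value per unit:
- coin set (165/25 per unit): all 25 → value 165, running total 165.00
- necklace (23/5 per unit): all 5 → value 23, running total 188.00
- gold bar (98/33 per unit): all 33 → value 98, running total 286.00
- vase (84/29 per unit): 7 of 29 → value 7×84/29 = 20.2759, running total 306.28
Total 306.28.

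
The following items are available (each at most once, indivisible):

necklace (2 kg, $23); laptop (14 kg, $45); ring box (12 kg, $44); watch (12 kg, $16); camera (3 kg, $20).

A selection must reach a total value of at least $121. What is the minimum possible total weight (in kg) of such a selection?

Subsets with value ≥ 121, sorted by total weight:
- necklace+laptop+ring box+camera: weight 31, value 132
- necklace+laptop+ring box+watch: weight 40, value 128
Minimum weight: 31 kg.

31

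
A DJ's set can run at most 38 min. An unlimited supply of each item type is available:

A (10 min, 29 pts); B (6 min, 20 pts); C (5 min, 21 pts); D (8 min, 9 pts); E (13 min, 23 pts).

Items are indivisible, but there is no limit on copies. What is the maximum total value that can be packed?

Best value-per-unit is C at 21/5, and filling with it alone uses duration 7×5=35. No mix of the others beats 7×21 = 147.

147 pts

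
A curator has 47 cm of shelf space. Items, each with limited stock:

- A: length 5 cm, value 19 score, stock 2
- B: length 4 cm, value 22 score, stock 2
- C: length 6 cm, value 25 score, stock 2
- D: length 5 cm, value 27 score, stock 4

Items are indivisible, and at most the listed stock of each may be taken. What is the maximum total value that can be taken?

Top feasible selections:
- 1×A + 2×B + 2×C + 4×D: length 45, value 221
- 2×A + 1×B + 2×C + 4×D: length 46, value 218
- 2×A + 2×B + 1×C + 4×D: length 44, value 215
Best: 221 score.

221 score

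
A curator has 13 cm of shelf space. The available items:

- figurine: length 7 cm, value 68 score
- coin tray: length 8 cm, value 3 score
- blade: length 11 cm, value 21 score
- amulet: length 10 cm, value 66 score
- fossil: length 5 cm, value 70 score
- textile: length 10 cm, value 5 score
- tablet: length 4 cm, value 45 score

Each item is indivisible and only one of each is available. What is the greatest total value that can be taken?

Check high-value combinations within 13 cm:
- figurine+fossil: length 7+5=12, value 68+70=138
- fossil+tablet: length 5+4=9, value 70+45=115
- figurine+tablet: length 7+4=11, value 68+45=113
- coin tray+fossil: length 8+5=13, value 3+70=73
- fossil: length 5, value 70
Best: 138 score.

138 score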